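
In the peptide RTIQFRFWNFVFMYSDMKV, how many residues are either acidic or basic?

Acidic: D, E. Basic: H, K, R.
Acidic residues here: D16 (1).
Basic residues here: R1, R6, K18 (3).
The two groups share no amino acid, so total = 1 + 3 = 4.

4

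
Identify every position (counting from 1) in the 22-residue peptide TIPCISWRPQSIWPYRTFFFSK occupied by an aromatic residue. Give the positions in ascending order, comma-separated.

7, 13, 15, 18, 19, 20

F, W, and Y each carry an aromatic ring on the side chain.
Matching residues: W7, W13, Y15, F18, F19, F20.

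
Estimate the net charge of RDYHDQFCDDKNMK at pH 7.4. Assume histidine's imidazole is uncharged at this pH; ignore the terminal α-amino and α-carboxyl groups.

-1

The side chains ionized at physiological pH are Lys/Arg (+1) and Asp/Glu (−1); with His treated as neutral, nothing else contributes.
Positive (K, R): R1, K11, K14 → +3.
Negative (D, E): D2, D5, D9, D10 → −4.
Net charge = (+3) + (−4) = −1.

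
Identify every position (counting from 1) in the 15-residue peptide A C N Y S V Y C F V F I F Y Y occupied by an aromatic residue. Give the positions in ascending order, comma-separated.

4, 7, 9, 11, 13, 14, 15

Phenylalanine (F), tryptophan (W), and tyrosine (Y) have aromatic ring side chains.
Matching residues: Y4, Y7, F9, F11, F13, Y14, Y15.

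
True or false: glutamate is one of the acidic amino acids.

True

Aspartate (D) and glutamate (E) have carboxylic-acid side chains and are the acidic amino acids.
Glutamate is in this group.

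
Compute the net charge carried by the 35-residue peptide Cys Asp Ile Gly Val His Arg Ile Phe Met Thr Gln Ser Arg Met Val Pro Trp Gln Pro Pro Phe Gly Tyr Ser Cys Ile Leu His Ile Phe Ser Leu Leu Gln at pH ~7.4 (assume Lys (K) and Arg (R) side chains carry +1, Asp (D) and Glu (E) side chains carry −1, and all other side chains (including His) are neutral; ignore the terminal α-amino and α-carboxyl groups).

+1

Positive (K, R): Arg7, Arg14 → +2.
Negative (D, E): Asp2 → −1.
Net charge = (+2) + (−1) = +1.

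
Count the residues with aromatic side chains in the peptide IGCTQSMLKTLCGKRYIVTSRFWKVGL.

3

Phenylalanine (F), tryptophan (W), and tyrosine (Y) have aromatic ring side chains.
Matching residues: Y16, F22, W23.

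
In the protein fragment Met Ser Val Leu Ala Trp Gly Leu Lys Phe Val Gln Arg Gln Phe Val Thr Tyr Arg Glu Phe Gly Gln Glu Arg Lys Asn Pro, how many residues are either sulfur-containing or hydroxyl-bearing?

Sulfur-containing: C, M. Hydroxyl-bearing: S, T, Y.
Sulfur-containing residues here: Met1 (1).
Hydroxyl-bearing residues here: Ser2, Thr17, Tyr18 (3).
The two groups share no amino acid, so total = 1 + 3 = 4.

4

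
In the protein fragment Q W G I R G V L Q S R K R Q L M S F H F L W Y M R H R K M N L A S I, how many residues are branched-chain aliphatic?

V, L, and I make up the branched-chain aliphatic group.
Matching residues: I4, V7, L8, L15, L21, L31, I34.

7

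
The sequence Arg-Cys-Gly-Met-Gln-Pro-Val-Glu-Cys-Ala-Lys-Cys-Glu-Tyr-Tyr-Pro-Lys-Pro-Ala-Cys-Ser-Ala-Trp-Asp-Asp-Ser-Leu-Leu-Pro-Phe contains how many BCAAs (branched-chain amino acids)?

3

Valine (V), leucine (L), and isoleucine (I) are the branched-chain amino acids.
Matching residues: Val7, Leu27, Leu28.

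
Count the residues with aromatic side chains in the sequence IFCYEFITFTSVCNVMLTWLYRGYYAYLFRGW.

11

Phenylalanine (F), tryptophan (W), and tyrosine (Y) have aromatic ring side chains.
Matching residues: F2, Y4, F6, F9, W19, Y21, Y24, Y25, Y27, F29, W32.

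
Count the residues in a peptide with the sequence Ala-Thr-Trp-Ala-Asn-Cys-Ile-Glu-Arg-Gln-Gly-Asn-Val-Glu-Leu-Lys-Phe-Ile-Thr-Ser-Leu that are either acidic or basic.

Acidic: D, E. Basic: H, K, R.
Acidic residues here: Glu8, Glu14 (2).
Basic residues here: Arg9, Lys16 (2).
The two groups share no amino acid, so total = 2 + 2 = 4.

4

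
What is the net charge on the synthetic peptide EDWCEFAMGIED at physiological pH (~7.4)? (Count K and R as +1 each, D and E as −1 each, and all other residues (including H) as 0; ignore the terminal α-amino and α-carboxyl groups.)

Positive (K, R): none → +0.
Negative (D, E): E1, D2, E5, E11, D12 → −5.
Net charge = (+0) + (−5) = −5.

-5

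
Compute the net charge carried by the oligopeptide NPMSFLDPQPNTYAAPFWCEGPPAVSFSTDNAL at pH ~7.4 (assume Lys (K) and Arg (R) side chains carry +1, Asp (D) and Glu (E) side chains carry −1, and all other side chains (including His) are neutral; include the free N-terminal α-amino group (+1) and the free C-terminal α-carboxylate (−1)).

-3

Positive (K, R): none → +0.
Negative (D, E): D7, E20, D30 → −3.
The N-terminus (+1) and C-terminus (−1) cancel.
Net charge = (+0) + (−3) = −3.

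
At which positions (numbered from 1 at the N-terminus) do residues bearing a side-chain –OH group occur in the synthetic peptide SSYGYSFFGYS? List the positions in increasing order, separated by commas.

Serine (S), threonine (T), and tyrosine (Y) each carry a hydroxyl group on the side chain.
Matching residues: S1, S2, Y3, Y5, S6, Y10, S11.

1, 2, 3, 5, 6, 10, 11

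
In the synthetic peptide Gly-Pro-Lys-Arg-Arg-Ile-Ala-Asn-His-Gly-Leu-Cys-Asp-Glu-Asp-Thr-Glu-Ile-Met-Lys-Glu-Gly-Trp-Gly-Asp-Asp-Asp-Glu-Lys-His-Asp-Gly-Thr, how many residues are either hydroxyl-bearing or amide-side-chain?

Hydroxyl-bearing: S, T, Y. Amide-side-chain: N, Q.
Hydroxyl-bearing residues here: Thr16, Thr33 (2).
Amide-side-chain residues here: Asn8 (1).
The two groups share no amino acid, so total = 2 + 1 = 3.

3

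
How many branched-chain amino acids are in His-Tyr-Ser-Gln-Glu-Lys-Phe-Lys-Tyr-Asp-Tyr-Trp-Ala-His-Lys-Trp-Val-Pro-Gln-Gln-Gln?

V, L, and I make up the branched-chain aliphatic group.
Matching residues: Val17.

1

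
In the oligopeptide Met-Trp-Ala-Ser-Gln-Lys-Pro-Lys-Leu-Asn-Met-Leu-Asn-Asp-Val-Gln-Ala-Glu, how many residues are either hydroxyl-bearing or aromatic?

Hydroxyl-bearing: S, T, Y. Aromatic: F, W, Y.
Hydroxyl-bearing residues here: Ser4 (1).
Aromatic residues here: Trp2 (1).
(Y belongs to both groups, but none appear in this sequence.) Total = 1 + 1 = 2.

2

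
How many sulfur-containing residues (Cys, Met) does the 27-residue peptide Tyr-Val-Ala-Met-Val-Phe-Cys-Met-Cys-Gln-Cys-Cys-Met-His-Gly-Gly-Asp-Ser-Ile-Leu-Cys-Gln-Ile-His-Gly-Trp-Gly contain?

8

Matching residues: Met4, Cys7, Met8, Cys9, Cys11, Cys12, Met13, Cys21.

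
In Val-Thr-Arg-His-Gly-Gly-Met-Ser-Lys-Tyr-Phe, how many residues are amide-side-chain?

0

Only N (asparagine) and Q (glutamine) carry a side-chain carboxamide.
None of the 11 residues belong to this group.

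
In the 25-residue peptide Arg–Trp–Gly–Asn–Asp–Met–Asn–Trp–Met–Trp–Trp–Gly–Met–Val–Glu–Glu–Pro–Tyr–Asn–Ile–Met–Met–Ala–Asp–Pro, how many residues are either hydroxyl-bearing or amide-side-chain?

Hydroxyl-bearing: S, T, Y. Amide-side-chain: N, Q.
Hydroxyl-bearing residues here: Tyr18 (1).
Amide-side-chain residues here: Asn4, Asn7, Asn19 (3).
The two groups share no amino acid, so total = 1 + 3 = 4.

4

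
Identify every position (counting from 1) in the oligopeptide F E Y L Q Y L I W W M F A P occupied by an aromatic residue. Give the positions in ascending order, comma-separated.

The aromatic amino acids are Phe (F, benzyl), Trp (W, indole), and Tyr (Y, phenol).
Matching residues: F1, Y3, Y6, W9, W10, F12.

1, 3, 6, 9, 10, 12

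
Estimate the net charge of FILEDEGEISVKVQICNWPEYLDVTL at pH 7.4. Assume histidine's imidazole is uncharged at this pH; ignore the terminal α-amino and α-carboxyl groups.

-5

At pH ~7.4 the Lys and Arg side chains are protonated (+1), the Asp and Glu side chains are deprotonated (−1), and with His taken as neutral all other side chains carry no charge.
Positive (K, R): K12 → +1.
Negative (D, E): E4, D5, E6, E8, E20, D23 → −6.
Net charge = (+1) + (−6) = −5.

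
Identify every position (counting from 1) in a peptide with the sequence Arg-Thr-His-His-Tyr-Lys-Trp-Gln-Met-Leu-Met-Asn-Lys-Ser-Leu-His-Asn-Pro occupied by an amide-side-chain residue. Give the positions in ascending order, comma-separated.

Asparagine (N) and glutamine (Q) have uncharged amide side chains.
Matching residues: Gln8, Asn12, Asn17.

8, 12, 17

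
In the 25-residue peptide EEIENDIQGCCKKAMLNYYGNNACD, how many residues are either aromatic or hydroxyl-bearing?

2

Aromatic: F, W, Y. Hydroxyl-bearing: S, T, Y.
Aromatic residues here: Y18, Y19 (2).
Hydroxyl-bearing residues here: Y18, Y19 (2).
Y is in both groups, so the 2 Y residues must not be double-counted.
Total = 2 + 2 − 2 = 2.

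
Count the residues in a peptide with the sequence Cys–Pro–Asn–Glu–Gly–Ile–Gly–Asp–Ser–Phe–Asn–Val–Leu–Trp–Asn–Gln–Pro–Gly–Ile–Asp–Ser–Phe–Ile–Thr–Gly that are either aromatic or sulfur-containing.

Aromatic: F, W, Y. Sulfur-containing: C, M.
Aromatic residues here: Phe10, Trp14, Phe22 (3).
Sulfur-containing residues here: Cys1 (1).
The two groups share no amino acid, so total = 3 + 1 = 4.

4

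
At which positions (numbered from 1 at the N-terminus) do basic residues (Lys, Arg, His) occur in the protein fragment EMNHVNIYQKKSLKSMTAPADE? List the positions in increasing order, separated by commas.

4, 10, 11, 14

Matching residues: H4, K10, K11, K14.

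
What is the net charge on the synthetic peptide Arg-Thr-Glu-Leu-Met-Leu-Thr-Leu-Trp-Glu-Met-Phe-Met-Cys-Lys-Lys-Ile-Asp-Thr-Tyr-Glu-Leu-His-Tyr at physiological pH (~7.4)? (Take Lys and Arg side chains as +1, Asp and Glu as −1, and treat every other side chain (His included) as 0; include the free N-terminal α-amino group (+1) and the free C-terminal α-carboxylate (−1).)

-1

Positive (K, R): Arg1, Lys15, Lys16 → +3.
Negative (D, E): Glu3, Glu10, Asp18, Glu21 → −4.
The N-terminus (+1) and C-terminus (−1) cancel.
Net charge = (+3) + (−4) = −1.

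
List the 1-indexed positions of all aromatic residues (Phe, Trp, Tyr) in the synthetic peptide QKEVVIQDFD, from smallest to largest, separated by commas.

Matching residues: F9.

9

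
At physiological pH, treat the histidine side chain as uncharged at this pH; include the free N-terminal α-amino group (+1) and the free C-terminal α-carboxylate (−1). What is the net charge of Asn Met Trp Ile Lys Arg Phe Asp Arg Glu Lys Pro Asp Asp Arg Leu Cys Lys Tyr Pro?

The side chains ionized at physiological pH are Lys/Arg (+1) and Asp/Glu (−1); with His treated as neutral, nothing else contributes.
Positive (K, R): Lys5, Arg6, Arg9, Lys11, Arg15, Lys18 → +6.
Negative (D, E): Asp8, Glu10, Asp13, Asp14 → −4.
The N-terminus (+1) and C-terminus (−1) cancel.
Net charge = (+6) + (−4) = +2.

+2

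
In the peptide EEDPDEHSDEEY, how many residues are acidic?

8

Only D (aspartate) and E (glutamate) carry a side-chain carboxylic acid.
Matching residues: E1, E2, D3, D5, E6, D9, E10, E11.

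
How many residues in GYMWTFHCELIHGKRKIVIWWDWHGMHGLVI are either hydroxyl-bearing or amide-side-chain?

2

Hydroxyl-bearing: S, T, Y. Amide-side-chain: N, Q.
Hydroxyl-bearing residues here: Y2, T5 (2).
Amide-side-chain residues here: none (0).
The two groups share no amino acid, so total = 2 + 0 = 2.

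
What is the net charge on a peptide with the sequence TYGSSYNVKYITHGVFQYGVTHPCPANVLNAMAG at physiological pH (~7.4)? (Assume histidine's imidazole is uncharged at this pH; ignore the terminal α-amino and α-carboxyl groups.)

At pH ~7.4 the Lys and Arg side chains are protonated (+1), the Asp and Glu side chains are deprotonated (−1), and with His taken as neutral all other side chains carry no charge.
Positive (K, R): K9 → +1.
Negative (D, E): none → −0.
Net charge = (+1) + (−0) = +1.

+1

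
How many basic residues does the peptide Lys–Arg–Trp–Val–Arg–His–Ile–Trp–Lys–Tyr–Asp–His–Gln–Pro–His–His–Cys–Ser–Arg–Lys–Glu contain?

10

K, R, and H are the three residues with basic side chains (ε-amine, guanidinium, and imidazole respectively).
Matching residues: Lys1, Arg2, Arg5, His6, Lys9, His12, His15, His16, Arg19, Lys20.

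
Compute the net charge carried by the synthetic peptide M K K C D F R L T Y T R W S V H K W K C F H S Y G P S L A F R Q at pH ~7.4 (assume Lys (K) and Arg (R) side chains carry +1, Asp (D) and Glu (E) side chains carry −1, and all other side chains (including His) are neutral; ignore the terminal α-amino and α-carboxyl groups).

+6

Positive (K, R): K2, K3, R7, R12, K17, K19, R31 → +7.
Negative (D, E): D5 → −1.
Net charge = (+7) + (−1) = +6.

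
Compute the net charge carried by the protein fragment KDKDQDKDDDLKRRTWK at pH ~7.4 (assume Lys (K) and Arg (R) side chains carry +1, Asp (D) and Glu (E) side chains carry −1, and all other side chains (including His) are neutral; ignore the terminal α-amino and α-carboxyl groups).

Positive (K, R): K1, K3, K7, K12, R13, R14, K17 → +7.
Negative (D, E): D2, D4, D6, D8, D9, D10 → −6.
Net charge = (+7) + (−6) = +1.

+1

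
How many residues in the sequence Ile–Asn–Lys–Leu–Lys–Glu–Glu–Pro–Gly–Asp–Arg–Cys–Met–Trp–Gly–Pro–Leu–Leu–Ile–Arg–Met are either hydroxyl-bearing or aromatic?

Hydroxyl-bearing: S, T, Y. Aromatic: F, W, Y.
Hydroxyl-bearing residues here: none (0).
Aromatic residues here: Trp14 (1).
(Y belongs to both groups, but none appear in this sequence.) Total = 0 + 1 = 1.

1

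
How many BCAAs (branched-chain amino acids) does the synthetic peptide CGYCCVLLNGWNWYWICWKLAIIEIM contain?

8

V, L, and I make up the branched-chain aliphatic group.
Matching residues: V6, L7, L8, I16, L20, I22, I23, I25.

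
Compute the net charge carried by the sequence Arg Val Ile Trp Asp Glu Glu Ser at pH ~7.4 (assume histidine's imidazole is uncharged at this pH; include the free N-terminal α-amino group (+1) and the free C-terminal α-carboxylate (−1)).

The side chains ionized at physiological pH are Lys/Arg (+1) and Asp/Glu (−1); with His treated as neutral, nothing else contributes.
Positive (K, R): Arg1 → +1.
Negative (D, E): Asp5, Glu6, Glu7 → −3.
The N-terminus (+1) and C-terminus (−1) cancel.
Net charge = (+1) + (−3) = −2.

-2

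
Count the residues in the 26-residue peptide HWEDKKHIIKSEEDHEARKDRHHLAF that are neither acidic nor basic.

8

Acidic: D, E. Basic: K, R, H. All other residues are neither.
Matching residues: W2, I8, I9, S11, A17, L24, A25, F26.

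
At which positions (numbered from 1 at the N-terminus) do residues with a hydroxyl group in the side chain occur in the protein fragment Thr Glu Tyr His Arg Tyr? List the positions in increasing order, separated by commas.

The –OH-bearing residues are Ser, Thr (aliphatic alcohols), and Tyr (phenol).
Matching residues: Thr1, Tyr3, Tyr6.

1, 3, 6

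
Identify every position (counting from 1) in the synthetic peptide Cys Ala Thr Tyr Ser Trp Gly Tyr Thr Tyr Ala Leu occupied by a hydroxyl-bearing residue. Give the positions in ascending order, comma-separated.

Matching residues: Thr3, Tyr4, Ser5, Tyr8, Thr9, Tyr10.

3, 4, 5, 8, 9, 10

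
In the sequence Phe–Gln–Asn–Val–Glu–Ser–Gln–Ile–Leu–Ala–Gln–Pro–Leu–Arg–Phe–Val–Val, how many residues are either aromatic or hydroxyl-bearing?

3

Aromatic: F, W, Y. Hydroxyl-bearing: S, T, Y.
Aromatic residues here: Phe1, Phe15 (2).
Hydroxyl-bearing residues here: Ser6 (1).
(Y belongs to both groups, but none appear in this sequence.) Total = 2 + 1 = 3.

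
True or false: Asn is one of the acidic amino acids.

False

The acidic residues are Asp (D) and Glu (E), whose side chains end in a carboxylate group.
Asparagine is not in this group.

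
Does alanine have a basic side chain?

K, R, and H are the three residues with basic side chains (ε-amine, guanidinium, and imidazole respectively).
Alanine is not in this group.

No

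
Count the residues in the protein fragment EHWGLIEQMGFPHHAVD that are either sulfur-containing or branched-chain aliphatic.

4

Sulfur-containing: C, M. Branched-chain aliphatic: I, L, V.
Sulfur-containing residues here: M9 (1).
Branched-chain aliphatic residues here: L5, I6, V16 (3).
The two groups share no amino acid, so total = 1 + 3 = 4.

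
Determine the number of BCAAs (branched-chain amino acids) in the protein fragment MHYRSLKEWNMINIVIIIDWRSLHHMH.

8

V, L, and I make up the branched-chain aliphatic group.
Matching residues: L6, I12, I14, V15, I16, I17, I18, L23.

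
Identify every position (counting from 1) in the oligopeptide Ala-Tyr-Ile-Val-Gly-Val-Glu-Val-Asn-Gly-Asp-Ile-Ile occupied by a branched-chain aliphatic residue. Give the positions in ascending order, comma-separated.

3, 4, 6, 8, 12, 13

The BCAAs are Val, Leu, and Ile — aliphatic side chains with a branch point.
Matching residues: Ile3, Val4, Val6, Val8, Ile12, Ile13.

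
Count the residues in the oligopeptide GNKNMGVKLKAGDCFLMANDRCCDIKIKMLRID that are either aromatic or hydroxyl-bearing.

1

Aromatic: F, W, Y. Hydroxyl-bearing: S, T, Y.
Aromatic residues here: F15 (1).
Hydroxyl-bearing residues here: none (0).
(Y belongs to both groups, but none appear in this sequence.) Total = 1 + 0 = 1.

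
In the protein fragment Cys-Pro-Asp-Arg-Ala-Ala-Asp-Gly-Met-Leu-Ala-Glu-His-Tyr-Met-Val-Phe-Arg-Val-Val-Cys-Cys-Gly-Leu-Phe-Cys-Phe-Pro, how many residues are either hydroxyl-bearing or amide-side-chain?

Hydroxyl-bearing: S, T, Y. Amide-side-chain: N, Q.
Hydroxyl-bearing residues here: Tyr14 (1).
Amide-side-chain residues here: none (0).
The two groups share no amino acid, so total = 1 + 0 = 1.

1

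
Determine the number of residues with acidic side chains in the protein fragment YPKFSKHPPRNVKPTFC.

0

The acidic residues are Asp (D) and Glu (E), whose side chains end in a carboxylate group.
None of the 17 residues belong to this group.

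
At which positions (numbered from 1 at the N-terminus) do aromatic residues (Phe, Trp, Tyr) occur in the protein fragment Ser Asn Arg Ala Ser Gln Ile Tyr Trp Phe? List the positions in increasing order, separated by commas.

Matching residues: Tyr8, Trp9, Phe10.

8, 9, 10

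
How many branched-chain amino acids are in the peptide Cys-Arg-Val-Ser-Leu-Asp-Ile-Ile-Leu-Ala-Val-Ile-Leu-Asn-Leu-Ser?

Valine (V), leucine (L), and isoleucine (I) are the branched-chain amino acids.
Matching residues: Val3, Leu5, Ile7, Ile8, Leu9, Val11, Ile12, Leu13, Leu15.

9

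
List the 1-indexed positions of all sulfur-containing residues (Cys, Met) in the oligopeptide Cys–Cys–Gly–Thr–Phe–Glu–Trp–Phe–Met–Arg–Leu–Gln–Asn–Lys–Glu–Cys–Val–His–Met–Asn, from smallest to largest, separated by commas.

Matching residues: Cys1, Cys2, Met9, Cys16, Met19.

1, 2, 9, 16, 19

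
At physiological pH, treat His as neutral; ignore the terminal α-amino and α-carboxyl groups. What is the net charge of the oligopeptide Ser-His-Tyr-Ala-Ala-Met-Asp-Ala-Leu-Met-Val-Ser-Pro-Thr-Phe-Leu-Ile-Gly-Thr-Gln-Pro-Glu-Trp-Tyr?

At pH ~7.4 the Lys and Arg side chains are protonated (+1), the Asp and Glu side chains are deprotonated (−1), and with His taken as neutral all other side chains carry no charge.
Positive (K, R): none → +0.
Negative (D, E): Asp7, Glu22 → −2.
Net charge = (+0) + (−2) = −2.

-2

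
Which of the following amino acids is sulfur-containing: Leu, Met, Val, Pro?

Only Cys (C) and Met (M) have a sulfur atom in the side chain.
Of the listed options, only Met belongs to this group.

Met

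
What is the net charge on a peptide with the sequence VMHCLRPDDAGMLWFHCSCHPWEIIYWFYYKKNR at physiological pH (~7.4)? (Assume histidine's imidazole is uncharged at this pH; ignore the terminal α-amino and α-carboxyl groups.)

+1

The side chains ionized at physiological pH are Lys/Arg (+1) and Asp/Glu (−1); with His treated as neutral, nothing else contributes.
Positive (K, R): R6, K31, K32, R34 → +4.
Negative (D, E): D8, D9, E23 → −3.
Net charge = (+4) + (−3) = +1.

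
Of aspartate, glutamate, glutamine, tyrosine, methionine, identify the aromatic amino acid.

tyrosine

The aromatic amino acids are Phe (F, benzyl), Trp (W, indole), and Tyr (Y, phenol).
Of the listed options, only tyrosine belongs to this group.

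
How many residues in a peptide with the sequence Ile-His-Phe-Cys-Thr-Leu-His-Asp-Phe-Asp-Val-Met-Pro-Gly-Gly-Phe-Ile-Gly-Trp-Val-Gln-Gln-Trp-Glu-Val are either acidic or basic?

Acidic: D, E. Basic: H, K, R.
Acidic residues here: Asp8, Asp10, Glu24 (3).
Basic residues here: His2, His7 (2).
The two groups share no amino acid, so total = 3 + 2 = 5.

5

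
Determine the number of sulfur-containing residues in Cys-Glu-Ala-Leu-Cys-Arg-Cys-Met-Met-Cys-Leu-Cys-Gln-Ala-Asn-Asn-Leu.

Only Cys (C) and Met (M) have a sulfur atom in the side chain.
Matching residues: Cys1, Cys5, Cys7, Met8, Met9, Cys10, Cys12.

7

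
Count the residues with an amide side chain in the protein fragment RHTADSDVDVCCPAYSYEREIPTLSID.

Asparagine (N) and glutamine (Q) have uncharged amide side chains.
None of the 27 residues belong to this group.

0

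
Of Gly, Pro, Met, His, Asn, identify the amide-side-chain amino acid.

Only N (asparagine) and Q (glutamine) carry a side-chain carboxamide.
Of the listed options, only Asn belongs to this group.

Asn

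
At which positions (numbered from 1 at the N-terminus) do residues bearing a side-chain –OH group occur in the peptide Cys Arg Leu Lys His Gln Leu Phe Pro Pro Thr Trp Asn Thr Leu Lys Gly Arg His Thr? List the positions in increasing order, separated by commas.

S, T, and Y are the three residues with a side-chain hydroxyl.
Matching residues: Thr11, Thr14, Thr20.

11, 14, 20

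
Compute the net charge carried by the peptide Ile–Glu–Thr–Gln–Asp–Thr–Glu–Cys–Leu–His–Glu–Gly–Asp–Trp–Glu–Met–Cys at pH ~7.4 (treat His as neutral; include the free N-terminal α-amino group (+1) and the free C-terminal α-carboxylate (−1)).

Near pH 7.4, K and R contribute +1 each, D and E contribute −1 each, and every other side chain (His included, as stated) is uncharged.
Positive (K, R): none → +0.
Negative (D, E): Glu2, Asp5, Glu7, Glu11, Asp13, Glu15 → −6.
The N-terminus (+1) and C-terminus (−1) cancel.
Net charge = (+0) + (−6) = −6.

-6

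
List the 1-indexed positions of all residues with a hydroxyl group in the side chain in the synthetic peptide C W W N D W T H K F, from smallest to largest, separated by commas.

7

The –OH-bearing residues are Ser, Thr (aliphatic alcohols), and Tyr (phenol).
Matching residues: T7.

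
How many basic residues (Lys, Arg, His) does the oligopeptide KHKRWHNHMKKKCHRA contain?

11

Matching residues: K1, H2, K3, R4, H6, H8, K10, K11, K12, H14, R15.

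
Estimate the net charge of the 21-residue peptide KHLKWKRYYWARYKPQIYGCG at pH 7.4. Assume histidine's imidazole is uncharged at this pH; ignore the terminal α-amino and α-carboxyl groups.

+6

At pH ~7.4 the Lys and Arg side chains are protonated (+1), the Asp and Glu side chains are deprotonated (−1), and with His taken as neutral all other side chains carry no charge.
Positive (K, R): K1, K4, K6, R7, R12, K14 → +6.
Negative (D, E): none → −0.
Net charge = (+6) + (−0) = +6.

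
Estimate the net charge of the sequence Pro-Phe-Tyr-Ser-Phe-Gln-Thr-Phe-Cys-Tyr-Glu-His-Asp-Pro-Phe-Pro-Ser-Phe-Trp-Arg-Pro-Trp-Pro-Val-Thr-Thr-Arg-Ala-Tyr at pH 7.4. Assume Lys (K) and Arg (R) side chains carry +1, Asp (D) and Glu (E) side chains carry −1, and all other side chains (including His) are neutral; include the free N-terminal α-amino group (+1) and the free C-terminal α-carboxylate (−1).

Positive (K, R): Arg20, Arg27 → +2.
Negative (D, E): Glu11, Asp13 → −2.
The N-terminus (+1) and C-terminus (−1) cancel.
Net charge = (+2) + (−2) = 0.

0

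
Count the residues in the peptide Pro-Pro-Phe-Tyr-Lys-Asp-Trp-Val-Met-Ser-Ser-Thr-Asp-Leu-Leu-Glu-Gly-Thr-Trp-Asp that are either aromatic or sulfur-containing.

5

Aromatic: F, W, Y. Sulfur-containing: C, M.
Aromatic residues here: Phe3, Tyr4, Trp7, Trp19 (4).
Sulfur-containing residues here: Met9 (1).
The two groups share no amino acid, so total = 4 + 1 = 5.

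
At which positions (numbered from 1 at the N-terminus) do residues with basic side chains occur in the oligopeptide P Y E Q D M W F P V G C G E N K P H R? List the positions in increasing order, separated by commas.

The basic amino acids are Lys (K), Arg (R), and His (H).
Matching residues: K16, H18, R19.

16, 18, 19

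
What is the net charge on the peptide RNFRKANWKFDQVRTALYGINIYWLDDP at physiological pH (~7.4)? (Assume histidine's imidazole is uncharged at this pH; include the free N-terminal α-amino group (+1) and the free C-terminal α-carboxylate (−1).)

Near pH 7.4, K and R contribute +1 each, D and E contribute −1 each, and every other side chain (His included, as stated) is uncharged.
Positive (K, R): R1, R4, K5, K9, R14 → +5.
Negative (D, E): D11, D26, D27 → −3.
The N-terminus (+1) and C-terminus (−1) cancel.
Net charge = (+5) + (−3) = +2.

+2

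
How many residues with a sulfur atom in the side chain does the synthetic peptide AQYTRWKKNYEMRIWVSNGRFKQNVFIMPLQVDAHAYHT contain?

2

The sulfur-bearing residues are cysteine (–SH) and methionine (–S–CH₃).
Matching residues: M12, M28.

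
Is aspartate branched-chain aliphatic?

No

V, L, and I make up the branched-chain aliphatic group.
Aspartate is not in this group.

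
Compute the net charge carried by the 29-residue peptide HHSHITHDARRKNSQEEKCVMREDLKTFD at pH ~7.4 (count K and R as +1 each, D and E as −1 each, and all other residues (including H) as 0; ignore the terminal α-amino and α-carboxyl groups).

0

Positive (K, R): R10, R11, K12, K18, R22, K26 → +6.
Negative (D, E): D8, E16, E17, E23, D24, D29 → −6.
Net charge = (+6) + (−6) = 0.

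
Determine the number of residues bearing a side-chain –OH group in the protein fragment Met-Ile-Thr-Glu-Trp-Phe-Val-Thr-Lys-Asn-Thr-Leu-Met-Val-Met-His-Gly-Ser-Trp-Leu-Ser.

5

The –OH-bearing residues are Ser, Thr (aliphatic alcohols), and Tyr (phenol).
Matching residues: Thr3, Thr8, Thr11, Ser18, Ser21.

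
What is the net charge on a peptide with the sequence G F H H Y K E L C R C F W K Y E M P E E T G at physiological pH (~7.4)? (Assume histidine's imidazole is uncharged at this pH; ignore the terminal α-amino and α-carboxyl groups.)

-1

Near pH 7.4, K and R contribute +1 each, D and E contribute −1 each, and every other side chain (His included, as stated) is uncharged.
Positive (K, R): K6, R10, K14 → +3.
Negative (D, E): E7, E16, E19, E20 → −4.
Net charge = (+3) + (−4) = −1.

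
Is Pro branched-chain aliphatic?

No

Valine (V), leucine (L), and isoleucine (I) are the branched-chain amino acids.
Proline is not in this group.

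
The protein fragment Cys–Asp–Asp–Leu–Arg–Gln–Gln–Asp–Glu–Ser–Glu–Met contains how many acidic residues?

The acidic residues are Asp (D) and Glu (E), whose side chains end in a carboxylate group.
Matching residues: Asp2, Asp3, Asp8, Glu9, Glu11.

5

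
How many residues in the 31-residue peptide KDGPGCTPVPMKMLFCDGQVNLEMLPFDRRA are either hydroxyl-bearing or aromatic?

3

Hydroxyl-bearing: S, T, Y. Aromatic: F, W, Y.
Hydroxyl-bearing residues here: T7 (1).
Aromatic residues here: F15, F27 (2).
(Y belongs to both groups, but none appear in this sequence.) Total = 1 + 2 = 3.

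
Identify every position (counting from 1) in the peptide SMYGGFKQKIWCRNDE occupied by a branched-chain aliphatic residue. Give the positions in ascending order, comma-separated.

10

The BCAAs are Val, Leu, and Ile — aliphatic side chains with a branch point.
Matching residues: I10.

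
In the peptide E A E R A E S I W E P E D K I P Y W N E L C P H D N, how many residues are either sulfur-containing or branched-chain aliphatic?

Sulfur-containing: C, M. Branched-chain aliphatic: I, L, V.
Sulfur-containing residues here: C22 (1).
Branched-chain aliphatic residues here: I8, I15, L21 (3).
The two groups share no amino acid, so total = 1 + 3 = 4.

4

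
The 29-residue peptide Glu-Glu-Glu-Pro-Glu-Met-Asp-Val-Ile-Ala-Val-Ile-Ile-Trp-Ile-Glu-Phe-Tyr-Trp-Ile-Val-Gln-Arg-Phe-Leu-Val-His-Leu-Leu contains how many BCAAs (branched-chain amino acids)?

The BCAAs are Val, Leu, and Ile — aliphatic side chains with a branch point.
Matching residues: Val8, Ile9, Val11, Ile12, Ile13, Ile15, Ile20, Val21, Leu25, Val26, Leu28, Leu29.

12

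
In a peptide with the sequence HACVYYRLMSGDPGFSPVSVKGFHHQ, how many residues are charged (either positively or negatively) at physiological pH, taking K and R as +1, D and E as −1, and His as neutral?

Charged side chains at pH ~7.4: K, R (positive); D, E (negative).
Matching residues: R7, D12, K21.

3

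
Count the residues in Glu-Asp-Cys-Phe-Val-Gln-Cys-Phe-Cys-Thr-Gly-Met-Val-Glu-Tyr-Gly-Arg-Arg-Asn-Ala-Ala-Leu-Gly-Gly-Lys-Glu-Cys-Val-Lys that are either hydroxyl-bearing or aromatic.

4

Hydroxyl-bearing: S, T, Y. Aromatic: F, W, Y.
Hydroxyl-bearing residues here: Thr10, Tyr15 (2).
Aromatic residues here: Phe4, Phe8, Tyr15 (3).
Y is in both groups, so the 1 Y residue must not be double-counted.
Total = 2 + 3 − 1 = 4.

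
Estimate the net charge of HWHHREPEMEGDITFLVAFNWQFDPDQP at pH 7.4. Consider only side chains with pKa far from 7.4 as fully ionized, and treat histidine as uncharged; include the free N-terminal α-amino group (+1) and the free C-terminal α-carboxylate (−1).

-5

The side chains ionized at physiological pH are Lys/Arg (+1) and Asp/Glu (−1); with His treated as neutral, nothing else contributes.
Positive (K, R): R5 → +1.
Negative (D, E): E6, E8, E10, D12, D24, D26 → −6.
The N-terminus (+1) and C-terminus (−1) cancel.
Net charge = (+1) + (−6) = −5.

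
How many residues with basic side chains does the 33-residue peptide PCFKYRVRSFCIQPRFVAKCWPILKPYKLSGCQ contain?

7

Lysine (K), arginine (R), and histidine (H) have basic, nitrogen-containing side chains.
Matching residues: K4, R6, R8, R15, K19, K25, K28.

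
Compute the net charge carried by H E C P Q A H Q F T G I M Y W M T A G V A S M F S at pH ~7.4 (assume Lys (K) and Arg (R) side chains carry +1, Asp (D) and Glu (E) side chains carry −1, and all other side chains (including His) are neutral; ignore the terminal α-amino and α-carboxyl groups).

Positive (K, R): none → +0.
Negative (D, E): E2 → −1.
Net charge = (+0) + (−1) = −1.

-1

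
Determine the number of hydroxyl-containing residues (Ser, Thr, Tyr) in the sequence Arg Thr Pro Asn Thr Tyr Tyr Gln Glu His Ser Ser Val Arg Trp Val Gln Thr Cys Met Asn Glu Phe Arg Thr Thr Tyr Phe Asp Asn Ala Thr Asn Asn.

Matching residues: Thr2, Thr5, Tyr6, Tyr7, Ser11, Ser12, Thr18, Thr25, Thr26, Tyr27, Thr32.

11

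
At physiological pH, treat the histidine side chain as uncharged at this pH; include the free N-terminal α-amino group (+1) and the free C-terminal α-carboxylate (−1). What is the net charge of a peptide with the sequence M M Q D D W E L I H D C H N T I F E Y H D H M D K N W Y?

At pH ~7.4 the Lys and Arg side chains are protonated (+1), the Asp and Glu side chains are deprotonated (−1), and with His taken as neutral all other side chains carry no charge.
Positive (K, R): K25 → +1.
Negative (D, E): D4, D5, E7, D11, E18, D21, D24 → −7.
The N-terminus (+1) and C-terminus (−1) cancel.
Net charge = (+1) + (−7) = −6.

-6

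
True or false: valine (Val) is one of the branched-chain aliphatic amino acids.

Valine (V), leucine (L), and isoleucine (I) are the branched-chain amino acids.
Valine is in this group.

True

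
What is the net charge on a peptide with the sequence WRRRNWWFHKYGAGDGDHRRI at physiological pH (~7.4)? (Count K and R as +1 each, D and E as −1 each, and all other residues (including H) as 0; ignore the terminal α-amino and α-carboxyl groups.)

+4

Positive (K, R): R2, R3, R4, K10, R19, R20 → +6.
Negative (D, E): D15, D17 → −2.
Net charge = (+6) + (−2) = +4.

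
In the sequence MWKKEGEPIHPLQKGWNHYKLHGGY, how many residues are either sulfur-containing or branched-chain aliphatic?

4

Sulfur-containing: C, M. Branched-chain aliphatic: I, L, V.
Sulfur-containing residues here: M1 (1).
Branched-chain aliphatic residues here: I9, L12, L21 (3).
The two groups share no amino acid, so total = 1 + 3 = 4.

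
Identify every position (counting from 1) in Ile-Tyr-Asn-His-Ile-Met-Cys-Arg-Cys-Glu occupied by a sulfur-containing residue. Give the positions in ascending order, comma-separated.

6, 7, 9

The sulfur-bearing residues are cysteine (–SH) and methionine (–S–CH₃).
Matching residues: Met6, Cys7, Cys9.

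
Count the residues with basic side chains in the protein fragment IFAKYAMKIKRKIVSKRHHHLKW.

Lysine (K), arginine (R), and histidine (H) have basic, nitrogen-containing side chains.
Matching residues: K4, K8, K10, R11, K12, K16, R17, H18, H19, H20, K22.

11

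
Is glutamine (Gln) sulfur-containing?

Cysteine (C, thiol) and methionine (M, thioether) are the two sulfur-containing amino acids.
Glutamine is not in this group.

No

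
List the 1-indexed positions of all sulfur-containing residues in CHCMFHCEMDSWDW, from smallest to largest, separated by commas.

The sulfur-bearing residues are cysteine (–SH) and methionine (–S–CH₃).
Matching residues: C1, C3, M4, C7, M9.

1, 3, 4, 7, 9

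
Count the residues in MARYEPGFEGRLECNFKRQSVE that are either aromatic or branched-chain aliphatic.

Aromatic: F, W, Y. Branched-chain aliphatic: I, L, V.
Aromatic residues here: Y4, F8, F16 (3).
Branched-chain aliphatic residues here: L12, V21 (2).
The two groups share no amino acid, so total = 3 + 2 = 5.

5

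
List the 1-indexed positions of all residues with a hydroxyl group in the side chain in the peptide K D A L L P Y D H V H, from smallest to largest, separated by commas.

S, T, and Y are the three residues with a side-chain hydroxyl.
Matching residues: Y7.

7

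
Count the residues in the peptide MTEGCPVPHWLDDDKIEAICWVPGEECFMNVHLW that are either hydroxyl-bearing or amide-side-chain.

2

Hydroxyl-bearing: S, T, Y. Amide-side-chain: N, Q.
Hydroxyl-bearing residues here: T2 (1).
Amide-side-chain residues here: N30 (1).
The two groups share no amino acid, so total = 1 + 1 = 2.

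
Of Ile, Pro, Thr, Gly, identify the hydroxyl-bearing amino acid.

Thr

S, T, and Y are the three residues with a side-chain hydroxyl.
Of the listed options, only Thr belongs to this group.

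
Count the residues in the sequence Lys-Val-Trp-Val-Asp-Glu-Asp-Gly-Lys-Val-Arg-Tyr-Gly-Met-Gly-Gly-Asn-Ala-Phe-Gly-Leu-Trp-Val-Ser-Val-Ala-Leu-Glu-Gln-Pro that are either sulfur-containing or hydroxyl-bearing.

Sulfur-containing: C, M. Hydroxyl-bearing: S, T, Y.
Sulfur-containing residues here: Met14 (1).
Hydroxyl-bearing residues here: Tyr12, Ser24 (2).
The two groups share no amino acid, so total = 1 + 2 = 3.

3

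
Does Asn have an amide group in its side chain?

Asparagine (N) and glutamine (Q) have uncharged amide side chains.
Asparagine is in this group.

Yes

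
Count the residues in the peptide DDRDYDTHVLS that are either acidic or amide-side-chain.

Acidic: D, E. Amide-side-chain: N, Q.
Acidic residues here: D1, D2, D4, D6 (4).
Amide-side-chain residues here: none (0).
The two groups share no amino acid, so total = 4 + 0 = 4.

4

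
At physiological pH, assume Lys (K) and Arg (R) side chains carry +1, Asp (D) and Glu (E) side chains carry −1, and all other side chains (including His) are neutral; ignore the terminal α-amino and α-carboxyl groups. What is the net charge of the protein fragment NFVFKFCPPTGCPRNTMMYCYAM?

+2

Positive (K, R): K5, R14 → +2.
Negative (D, E): none → −0.
Net charge = (+2) + (−0) = +2.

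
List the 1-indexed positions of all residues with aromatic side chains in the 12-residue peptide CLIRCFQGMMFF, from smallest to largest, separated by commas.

Phenylalanine (F), tryptophan (W), and tyrosine (Y) have aromatic ring side chains.
Matching residues: F6, F11, F12.

6, 11, 12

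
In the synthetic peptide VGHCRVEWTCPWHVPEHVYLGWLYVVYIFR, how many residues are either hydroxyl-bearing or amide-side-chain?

4

Hydroxyl-bearing: S, T, Y. Amide-side-chain: N, Q.
Hydroxyl-bearing residues here: T9, Y19, Y24, Y27 (4).
Amide-side-chain residues here: none (0).
The two groups share no amino acid, so total = 4 + 0 = 4.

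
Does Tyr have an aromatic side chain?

Phenylalanine (F), tryptophan (W), and tyrosine (Y) have aromatic ring side chains.
Tyrosine is in this group.

Yes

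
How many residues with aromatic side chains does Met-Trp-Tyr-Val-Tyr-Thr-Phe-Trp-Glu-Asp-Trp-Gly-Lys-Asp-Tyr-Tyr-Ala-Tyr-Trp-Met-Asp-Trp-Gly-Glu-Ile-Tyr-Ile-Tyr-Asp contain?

13

F, W, and Y each carry an aromatic ring on the side chain.
Matching residues: Trp2, Tyr3, Tyr5, Phe7, Trp8, Trp11, Tyr15, Tyr16, Tyr18, Trp19, Trp22, Tyr26, Tyr28.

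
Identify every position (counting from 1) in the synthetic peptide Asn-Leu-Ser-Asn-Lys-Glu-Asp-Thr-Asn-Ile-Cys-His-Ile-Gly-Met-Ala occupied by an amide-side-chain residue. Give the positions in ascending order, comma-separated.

Only N (asparagine) and Q (glutamine) carry a side-chain carboxamide.
Matching residues: Asn1, Asn4, Asn9.

1, 4, 9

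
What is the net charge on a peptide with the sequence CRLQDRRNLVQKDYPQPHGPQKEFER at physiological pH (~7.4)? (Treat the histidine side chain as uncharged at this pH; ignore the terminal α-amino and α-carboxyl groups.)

At pH ~7.4 the Lys and Arg side chains are protonated (+1), the Asp and Glu side chains are deprotonated (−1), and with His taken as neutral all other side chains carry no charge.
Positive (K, R): R2, R6, R7, K12, K22, R26 → +6.
Negative (D, E): D5, D13, E23, E25 → −4.
Net charge = (+6) + (−4) = +2.

+2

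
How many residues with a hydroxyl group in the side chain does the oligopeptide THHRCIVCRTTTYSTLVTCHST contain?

The –OH-bearing residues are Ser, Thr (aliphatic alcohols), and Tyr (phenol).
Matching residues: T1, T10, T11, T12, Y13, S14, T15, T18, S21, T22.

10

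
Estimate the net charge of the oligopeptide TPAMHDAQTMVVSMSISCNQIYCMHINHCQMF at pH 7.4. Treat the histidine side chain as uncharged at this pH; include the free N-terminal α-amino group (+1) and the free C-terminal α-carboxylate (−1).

Near pH 7.4, K and R contribute +1 each, D and E contribute −1 each, and every other side chain (His included, as stated) is uncharged.
Positive (K, R): none → +0.
Negative (D, E): D6 → −1.
The N-terminus (+1) and C-terminus (−1) cancel.
Net charge = (+0) + (−1) = −1.

-1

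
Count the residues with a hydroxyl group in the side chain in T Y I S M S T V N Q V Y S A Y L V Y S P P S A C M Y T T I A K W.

14

The –OH-bearing residues are Ser, Thr (aliphatic alcohols), and Tyr (phenol).
Matching residues: T1, Y2, S4, S6, T7, Y12, S13, Y15, Y18, S19, S22, Y26, T27, T28.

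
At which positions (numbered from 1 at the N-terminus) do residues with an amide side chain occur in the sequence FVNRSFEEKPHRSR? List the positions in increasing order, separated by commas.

The amide-side-chain residues are Asn (N) and Gln (Q).
Matching residues: N3.

3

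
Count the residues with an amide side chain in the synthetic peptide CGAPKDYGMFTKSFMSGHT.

The amide-side-chain residues are Asn (N) and Gln (Q).
None of the 19 residues belong to this group.

0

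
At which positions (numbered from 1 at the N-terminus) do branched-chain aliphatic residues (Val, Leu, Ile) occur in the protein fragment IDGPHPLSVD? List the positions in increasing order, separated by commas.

1, 7, 9

Matching residues: I1, L7, V9.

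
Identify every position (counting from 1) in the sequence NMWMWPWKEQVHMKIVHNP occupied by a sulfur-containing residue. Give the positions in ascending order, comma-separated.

The sulfur-bearing residues are cysteine (–SH) and methionine (–S–CH₃).
Matching residues: M2, M4, M13.

2, 4, 13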